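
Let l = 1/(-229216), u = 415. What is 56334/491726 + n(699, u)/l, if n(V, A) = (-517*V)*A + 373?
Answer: 8451870641877521543/245863 ≈ 3.4376e+13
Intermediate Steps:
n(V, A) = 373 - 517*A*V (n(V, A) = -517*A*V + 373 = 373 - 517*A*V)
l = -1/229216 ≈ -4.3627e-6
56334/491726 + n(699, u)/l = 56334/491726 + (373 - 517*415*699)/(-1/229216) = 56334*(1/491726) + (373 - 149973945)*(-229216) = 28167/245863 - 149973572*(-229216) = 28167/245863 + 34376342279552 = 8451870641877521543/245863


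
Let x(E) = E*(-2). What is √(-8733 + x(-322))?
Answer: I*√8089 ≈ 89.939*I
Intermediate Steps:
x(E) = -2*E
√(-8733 + x(-322)) = √(-8733 - 2*(-322)) = √(-8733 + 644) = √(-8089) = I*√8089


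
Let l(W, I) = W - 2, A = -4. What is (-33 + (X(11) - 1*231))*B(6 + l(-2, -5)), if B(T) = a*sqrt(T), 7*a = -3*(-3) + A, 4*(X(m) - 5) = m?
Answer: -5125*sqrt(2)/28 ≈ -258.85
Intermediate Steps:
X(m) = 5 + m/4
l(W, I) = -2 + W
a = 5/7 (a = (-3*(-3) - 4)/7 = (9 - 4)/7 = (1/7)*5 = 5/7 ≈ 0.71429)
B(T) = 5*sqrt(T)/7
(-33 + (X(11) - 1*231))*B(6 + l(-2, -5)) = (-33 + ((5 + (1/4)*11) - 1*231))*(5*sqrt(6 + (-2 - 2))/7) = (-33 + ((5 + 11/4) - 231))*(5*sqrt(6 - 4)/7) = (-33 + (31/4 - 231))*(5*sqrt(2)/7) = (-33 - 893/4)*(5*sqrt(2)/7) = -5125*sqrt(2)/28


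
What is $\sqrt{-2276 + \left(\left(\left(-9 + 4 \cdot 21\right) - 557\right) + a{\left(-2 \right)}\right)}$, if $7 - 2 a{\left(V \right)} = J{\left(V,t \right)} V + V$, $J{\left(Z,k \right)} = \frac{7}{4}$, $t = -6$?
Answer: $\frac{3 i \sqrt{1223}}{2} \approx 52.457 i$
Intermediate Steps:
$J{\left(Z,k \right)} = \frac{7}{4}$ ($J{\left(Z,k \right)} = 7 \cdot \frac{1}{4} = \frac{7}{4}$)
$a{\left(V \right)} = \frac{7}{2} - \frac{11 V}{8}$ ($a{\left(V \right)} = \frac{7}{2} - \frac{\frac{7 V}{4} + V}{2} = \frac{7}{2} - \frac{\frac{11}{4} V}{2} = \frac{7}{2} - \frac{11 V}{8}$)
$\sqrt{-2276 + \left(\left(\left(-9 + 4 \cdot 21\right) - 557\right) + a{\left(-2 \right)}\right)} = \sqrt{-2276 + \left(\left(\left(-9 + 4 \cdot 21\right) - 557\right) + \left(\frac{7}{2} - - \frac{11}{4}\right)\right)} = \sqrt{-2276 + \left(\left(\left(-9 + 84\right) - 557\right) + \left(\frac{7}{2} + \frac{11}{4}\right)\right)} = \sqrt{-2276 + \left(\left(75 - 557\right) + \frac{25}{4}\right)} = \sqrt{-2276 + \left(-482 + \frac{25}{4}\right)} = \sqrt{-2276 - \frac{1903}{4}} = \sqrt{- \frac{11007}{4}} = \frac{3 i \sqrt{1223}}{2}$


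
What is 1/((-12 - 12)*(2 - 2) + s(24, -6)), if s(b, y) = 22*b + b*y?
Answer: 1/384 ≈ 0.0026042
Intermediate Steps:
1/((-12 - 12)*(2 - 2) + s(24, -6)) = 1/((-12 - 12)*(2 - 2) + 24*(22 - 6)) = 1/(-24*0 + 24*16) = 1/(0 + 384) = 1/384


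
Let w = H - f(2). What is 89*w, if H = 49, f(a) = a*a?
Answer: 4005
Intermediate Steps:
f(a) = a**2
w = 45 (w = 49 - 1*2**2 = 49 - 1*4 = 49 - 4 = 45)
89*w = 89*45 = 4005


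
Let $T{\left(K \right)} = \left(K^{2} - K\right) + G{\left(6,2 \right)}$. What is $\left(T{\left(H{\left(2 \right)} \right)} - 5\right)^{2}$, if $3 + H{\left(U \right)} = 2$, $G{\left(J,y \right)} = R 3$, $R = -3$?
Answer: $144$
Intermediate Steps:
$G{\left(J,y \right)} = -9$ ($G{\left(J,y \right)} = \left(-3\right) 3 = -9$)
$H{\left(U \right)} = -1$ ($H{\left(U \right)} = -3 + 2 = -1$)
$T{\left(K \right)} = -9 + K^{2} - K$ ($T{\left(K \right)} = \left(K^{2} - K\right) - 9 = -9 + K^{2} - K$)
$\left(T{\left(H{\left(2 \right)} \right)} - 5\right)^{2} = \left(\left(-9 + \left(-1\right)^{2} - -1\right) - 5\right)^{2} = \left(\left(-9 + 1 + 1\right) - 5\right)^{2} = \left(-7 - 5\right)^{2} = \left(-12\right)^{2} = 144$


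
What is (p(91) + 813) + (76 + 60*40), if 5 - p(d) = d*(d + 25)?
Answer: -7262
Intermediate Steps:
p(d) = 5 - d*(25 + d) (p(d) = 5 - d*(d + 25) = 5 - d*(25 + d))
(p(91) + 813) + (76 + 60*40) = ((5 - 1*91**2 - 25*91) + 813) + (76 + 60*40) = ((5 - 1*8281 - 2275) + 813) + (76 + 2400) = ((5 - 8281 - 2275) + 813) + 2476 = (-10551 + 813) + 2476 = -9738 + 2476 = -7262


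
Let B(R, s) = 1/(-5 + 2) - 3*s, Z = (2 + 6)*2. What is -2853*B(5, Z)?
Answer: 137895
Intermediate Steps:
Z = 16 (Z = 8*2 = 16)
B(R, s) = -1/3 - 3*s (B(R, s) = 1/(-3) - 3*s = -1/3 - 3*s)
-2853*B(5, Z) = -2853*(-1/3 - 3*16) = -2853*(-1/3 - 48) = -2853*(-145/3) = 137895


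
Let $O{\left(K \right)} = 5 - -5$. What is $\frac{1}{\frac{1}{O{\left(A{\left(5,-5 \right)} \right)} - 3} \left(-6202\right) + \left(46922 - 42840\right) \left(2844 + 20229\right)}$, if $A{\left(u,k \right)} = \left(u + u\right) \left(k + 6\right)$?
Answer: $\frac{1}{94183100} \approx 1.0618 \cdot 10^{-8}$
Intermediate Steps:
$A{\left(u,k \right)} = 2 u \left(6 + k\right)$
$O{\left(K \right)} = 10$ ($O{\left(K \right)} = 5 + 5 = 10$)
$\frac{1}{\frac{1}{O{\left(A{\left(5,-5 \right)} \right)} - 3} \left(-6202\right) + \left(46922 - 42840\right) \left(2844 + 20229\right)} = \frac{1}{\frac{1}{10 - 3} \left(-6202\right) + \left(46922 - 42840\right) \left(2844 + 20229\right)} = \frac{1}{\frac{1}{7} \left(-6202\right) + 4082 \cdot 23073} = \frac{1}{\frac{1}{7} \left(-6202\right) + 94183986} = \frac{1}{-886 + 94183986} = \frac{1}{94183100}$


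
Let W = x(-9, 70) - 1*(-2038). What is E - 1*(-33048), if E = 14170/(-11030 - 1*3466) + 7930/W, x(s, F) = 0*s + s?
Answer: 486053334391/14706192 ≈ 33051.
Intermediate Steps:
x(s, F) = s (x(s, F) = 0 + s = s)
W = 2029 (W = -9 - 1*(-2038) = -9 + 2038 = 2029)
E = 43101175/14706192 (E = 14170/(-11030 - 1*3466) + 7930/2029 = 14170/(-11030 - 3466) + 7930*(1/2029) = 14170/(-14496) + 7930/2029 = 14170*(-1/14496) + 7930/2029 = -7085/7248 + 7930/2029 = 43101175/14706192 ≈ 2.9308)
E - 1*(-33048) = 43101175/14706192 - 1*(-33048) = 43101175/14706192 + 33048 = 486053334391/14706192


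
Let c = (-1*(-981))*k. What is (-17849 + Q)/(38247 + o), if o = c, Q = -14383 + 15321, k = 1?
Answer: -5637/13076 ≈ -0.43110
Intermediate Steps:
Q = 938
c = 981 (c = -1*(-981)*1 = 981*1 = 981)
o = 981
(-17849 + Q)/(38247 + o) = (-17849 + 938)/(38247 + 981) = -16911/39228 = -16911*1/39228 = -5637/13076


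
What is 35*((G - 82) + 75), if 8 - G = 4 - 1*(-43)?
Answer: -1610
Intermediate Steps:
G = -39 (G = 8 - (4 - 1*(-43)) = 8 - (4 + 43) = 8 - 1*47 = 8 - 47 = -39)
35*((G - 82) + 75) = 35*((-39 - 82) + 75) = 35*(-121 + 75) = 35*(-46) = -1610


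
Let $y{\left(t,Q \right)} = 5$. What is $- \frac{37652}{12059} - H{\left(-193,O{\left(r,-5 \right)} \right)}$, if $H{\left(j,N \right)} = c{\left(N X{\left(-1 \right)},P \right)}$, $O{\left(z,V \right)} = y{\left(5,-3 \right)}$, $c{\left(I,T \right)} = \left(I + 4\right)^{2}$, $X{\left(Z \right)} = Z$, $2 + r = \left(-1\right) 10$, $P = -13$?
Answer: $- \frac{49711}{12059} \approx -4.1223$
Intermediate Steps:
$r = -12$ ($r = -2 - 10 = -12$)
$c{\left(I,T \right)} = \left(4 + I\right)^{2}$
$O{\left(z,V \right)} = 5$
$H{\left(j,N \right)} = \left(4 - N\right)^{2}$ ($H{\left(j,N \right)} = \left(4 + N \left(-1\right)\right)^{2} = \left(4 - N\right)^{2}$)
$- \frac{37652}{12059} - H{\left(-193,O{\left(r,-5 \right)} \right)} = - \frac{37652}{12059} - \left(4 - 5\right)^{2} = \left(-37652\right) \frac{1}{12059} - \left(4 - 5\right)^{2} = - \frac{37652}{12059} - \left(-1\right)^{2} = - \frac{37652}{12059} - 1 = - \frac{49711}{12059}$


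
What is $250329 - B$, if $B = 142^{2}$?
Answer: $230165$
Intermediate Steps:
$B = 20164$
$250329 - B = 250329 - 20164 = 230165$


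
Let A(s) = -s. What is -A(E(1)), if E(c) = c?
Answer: 1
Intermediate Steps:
-A(E(1)) = -(-1) = -1*(-1) = 1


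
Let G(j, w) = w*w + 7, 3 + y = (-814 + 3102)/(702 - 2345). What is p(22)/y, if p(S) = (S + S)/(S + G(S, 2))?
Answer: -6572/21651 ≈ -0.30354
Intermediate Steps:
y = -7217/1643 (y = -3 + (-814 + 3102)/(702 - 2345) = -3 + 2288/(-1643) = -3 + 2288*(-1/1643) = -3 - 2288/1643 = -7217/1643 ≈ -4.3926)
G(j, w) = 7 + w**2 (G(j, w) = w**2 + 7 = 7 + w**2)
p(S) = 2*S/(11 + S) (p(S) = (S + S)/(S + (7 + 2**2)) = (2*S)/(S + (7 + 4)) = (2*S)/(S + 11) = (2*S)/(11 + S) = 2*S/(11 + S))
p(22)/y = (2*22/(11 + 22))/(-7217/1643) = (2*22/33)*(-1643/7217) = (2*22*(1/33))*(-1643/7217) = (4/3)*(-1643/7217) = -6572/21651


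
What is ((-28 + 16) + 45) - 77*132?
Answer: -10131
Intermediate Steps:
((-28 + 16) + 45) - 77*132 = (-12 + 45) - 10164 = 33 - 10164 = -10131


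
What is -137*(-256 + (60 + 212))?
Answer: -2192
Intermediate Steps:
-137*(-256 + (60 + 212)) = -137*(-256 + 272) = -137*16 = -2192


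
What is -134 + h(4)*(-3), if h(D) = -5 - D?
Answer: -107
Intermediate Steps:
-134 + h(4)*(-3) = -134 + (-5 - 1*4)*(-3) = -134 + (-5 - 4)*(-3) = -134 - 9*(-3) = -134 + 27 = -107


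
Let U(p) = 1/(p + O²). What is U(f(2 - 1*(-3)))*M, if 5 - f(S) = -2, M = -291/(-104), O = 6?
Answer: 291/4472 ≈ 0.065072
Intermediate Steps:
M = 291/104 (M = -291*(-1/104) = 291/104 ≈ 2.7981)
f(S) = 7 (f(S) = 5 - 1*(-2) = 5 + 2 = 7)
U(p) = 1/(36 + p) (U(p) = 1/(p + 6²) = 1/(p + 36) = 1/(36 + p))
U(f(2 - 1*(-3)))*M = (291/104)/(36 + 7) = (291/104)/43 = (1/43)*(291/104) = 291/4472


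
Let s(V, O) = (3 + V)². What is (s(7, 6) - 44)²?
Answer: 3136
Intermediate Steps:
(s(7, 6) - 44)² = ((3 + 7)² - 44)² = (10² - 44)² = (100 - 44)² = 56² = 3136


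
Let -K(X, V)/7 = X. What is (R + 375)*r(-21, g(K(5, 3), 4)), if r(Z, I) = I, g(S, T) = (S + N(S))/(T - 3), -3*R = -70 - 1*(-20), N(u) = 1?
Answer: -39950/3 ≈ -13317.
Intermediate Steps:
K(X, V) = -7*X
R = 50/3 (R = -(-70 - 1*(-20))/3 = -(-70 + 20)/3 = -1/3*(-50) = 50/3 ≈ 16.667)
g(S, T) = (1 + S)/(-3 + T) (g(S, T) = (S + 1)/(T - 3) = (1 + S)/(-3 + T))
(R + 375)*r(-21, g(K(5, 3), 4)) = (50/3 + 375)*((1 - 7*5)/(-3 + 4)) = 1175*((1 - 35)/1)/3 = 1175*(1*(-34))/3 = (1175/3)*(-34) = -39950/3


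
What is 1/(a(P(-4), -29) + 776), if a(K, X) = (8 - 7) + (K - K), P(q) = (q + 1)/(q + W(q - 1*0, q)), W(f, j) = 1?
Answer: 1/777 ≈ 0.0012870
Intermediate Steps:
P(q) = 1 (P(q) = (q + 1)/(q + 1) = (1 + q)/(1 + q) = 1)
a(K, X) = 1 (a(K, X) = 1 + 0 = 1)
1/(a(P(-4), -29) + 776) = 1/(1 + 776) = 1/777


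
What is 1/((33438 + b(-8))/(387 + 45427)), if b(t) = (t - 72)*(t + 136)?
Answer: 22907/11599 ≈ 1.9749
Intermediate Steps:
b(t) = (-72 + t)*(136 + t)
1/((33438 + b(-8))/(387 + 45427)) = 1/((33438 + (-9792 + (-8)² + 64*(-8)))/(387 + 45427)) = 1/((33438 + (-9792 + 64 - 512))/45814) = 1/((33438 - 10240)*(1/45814)) = 1/(23198*(1/45814)) = 1/(11599/22907) = 22907/11599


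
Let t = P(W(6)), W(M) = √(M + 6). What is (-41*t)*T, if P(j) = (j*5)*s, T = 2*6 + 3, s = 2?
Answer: -12300*√3 ≈ -21304.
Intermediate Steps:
T = 15 (T = 12 + 3 = 15)
W(M) = √(6 + M)
P(j) = 10*j (P(j) = (j*5)*2 = (5*j)*2 = 10*j)
t = 20*√3 (t = 10*√(6 + 6) = 10*√12 = 10*(2*√3) = 20*√3 ≈ 34.641)
(-41*t)*T = -820*√3*15 = -12300*√3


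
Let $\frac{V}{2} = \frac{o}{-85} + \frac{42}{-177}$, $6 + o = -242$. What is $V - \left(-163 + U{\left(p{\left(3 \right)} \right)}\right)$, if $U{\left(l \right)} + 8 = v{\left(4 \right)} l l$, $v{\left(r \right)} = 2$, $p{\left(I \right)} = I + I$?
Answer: $\frac{523369}{5015} \approx 104.36$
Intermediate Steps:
$o = -248$ ($o = -6 - 242 = -248$)
$p{\left(I \right)} = 2 I$
$U{\left(l \right)} = -8 + 2 l^{2}$ ($U{\left(l \right)} = -8 + 2 l l = -8 + 2 l^{2}$)
$V = \frac{26884}{5015}$ ($V = 2 \left(- \frac{248}{-85} + \frac{42}{-177}\right) = 2 \left(\left(-248\right) \left(- \frac{1}{85}\right) + 42 \left(- \frac{1}{177}\right)\right) = 2 \left(\frac{248}{85} - \frac{14}{59}\right) = 2 \cdot \frac{13442}{5015} = \frac{26884}{5015} \approx 5.3607$)
$V - \left(-163 + U{\left(p{\left(3 \right)} \right)}\right) = \frac{26884}{5015} - \left(-163 - \left(8 - 2 \left(2 \cdot 3\right)^{2}\right)\right) = \frac{26884}{5015} - \left(-163 - \left(8 - 2 \cdot 6^{2}\right)\right) = \frac{26884}{5015} - \left(-163 + \left(-8 + 2 \cdot 36\right)\right) = \frac{26884}{5015} - \left(-163 + \left(-8 + 72\right)\right) = \frac{26884}{5015} - \left(-163 + 64\right) = \frac{26884}{5015} - -99 = \frac{26884}{5015} + 99 = \frac{523369}{5015}$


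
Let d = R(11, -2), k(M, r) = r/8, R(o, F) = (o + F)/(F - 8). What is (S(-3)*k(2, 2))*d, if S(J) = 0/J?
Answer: 0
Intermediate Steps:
R(o, F) = (F + o)/(-8 + F)
k(M, r) = r/8 (k(M, r) = r*(1/8) = r/8)
d = -9/10 (d = (-2 + 11)/(-8 - 2) = 9/(-10) = -1/10*9 = -9/10 ≈ -0.90000)
S(J) = 0
(S(-3)*k(2, 2))*d = (0*((1/8)*2))*(-9/10) = (0*(1/4))*(-9/10) = 0*(-9/10) = 0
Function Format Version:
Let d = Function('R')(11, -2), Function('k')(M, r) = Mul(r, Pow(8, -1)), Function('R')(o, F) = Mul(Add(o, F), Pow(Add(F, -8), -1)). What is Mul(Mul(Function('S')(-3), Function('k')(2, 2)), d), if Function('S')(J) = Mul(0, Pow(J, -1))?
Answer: 0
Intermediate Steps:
Function('R')(o, F) = Mul(Pow(Add(-8, F), -1), Add(F, o)) (Function('R')(o, F) = Mul(Add(F, o), Pow(Add(-8, F), -1)) = Mul(Pow(Add(-8, F), -1), Add(F, o)))
Function('k')(M, r) = Mul(Rational(1, 8), r) (Function('k')(M, r) = Mul(r, Rational(1, 8)) = Mul(Rational(1, 8), r))
d = Rational(-9, 10) (d = Mul(Pow(Add(-8, -2), -1), Add(-2, 11)) = Mul(Pow(-10, -1), 9) = Mul(Rational(-1, 10), 9) = Rational(-9, 10) ≈ -0.90000)
Function('S')(J) = 0
Mul(Mul(Function('S')(-3), Function('k')(2, 2)), d) = Mul(Mul(0, Mul(Rational(1, 8), 2)), Rational(-9, 10)) = Mul(Mul(0, Rational(1, 4)), Rational(-9, 10)) = Mul(0, Rational(-9, 10)) = 0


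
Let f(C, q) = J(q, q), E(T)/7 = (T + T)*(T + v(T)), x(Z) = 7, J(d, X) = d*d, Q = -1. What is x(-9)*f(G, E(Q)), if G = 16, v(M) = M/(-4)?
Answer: 3087/4 ≈ 771.75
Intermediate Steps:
J(d, X) = d**2
v(M) = -M/4 (v(M) = M*(-1/4) = -M/4)
E(T) = 21*T**2/2 (E(T) = 7*((T + T)*(T - T/4)) = 7*((2*T)*(3*T/4)) = 7*(3*T**2/2) = 21*T**2/2)
f(C, q) = q**2
x(-9)*f(G, E(Q)) = 7*((21/2)*(-1)**2)**2 = 7*((21/2)*1)**2 = 7*(21/2)**2 = 7*(441/4) = 3087/4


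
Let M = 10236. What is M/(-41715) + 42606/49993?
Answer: 421860314/695152665 ≈ 0.60686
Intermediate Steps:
M/(-41715) + 42606/49993 = 10236/(-41715) + 42606/49993 = 10236*(-1/41715) + 42606*(1/49993) = -3412/13905 + 42606/49993 = 421860314/695152665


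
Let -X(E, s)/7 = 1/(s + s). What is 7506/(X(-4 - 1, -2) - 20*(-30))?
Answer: 30024/2407 ≈ 12.474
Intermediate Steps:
X(E, s) = -7/(2*s) (X(E, s) = -7/(s + s) = -7*1/(2*s) = -7/(2*s))
7506/(X(-4 - 1, -2) - 20*(-30)) = 7506/(-7/2/(-2) - 20*(-30)) = 7506/(-7/2*(-1/2) + 600) = 7506/(7/4 + 600) = 7506/(2407/4) = 7506*(4/2407) = 30024/2407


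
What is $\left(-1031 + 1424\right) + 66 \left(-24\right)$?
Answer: $-1191$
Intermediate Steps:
$\left(-1031 + 1424\right) + 66 \left(-24\right) = 393 - 1584 = -1191$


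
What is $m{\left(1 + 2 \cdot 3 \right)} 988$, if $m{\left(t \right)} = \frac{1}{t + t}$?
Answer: $\frac{494}{7} \approx 70.571$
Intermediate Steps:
$m{\left(t \right)} = \frac{1}{2 t}$
$m{\left(1 + 2 \cdot 3 \right)} 988 = \frac{1}{2 \left(1 + 2 \cdot 3\right)} 988 = \frac{1}{2 \left(1 + 6\right)} 988 = \frac{1}{2 \cdot 7} \cdot 988 = \frac{1}{2} \cdot \frac{1}{7} \cdot 988 = \frac{1}{14} \cdot 988 = \frac{494}{7}$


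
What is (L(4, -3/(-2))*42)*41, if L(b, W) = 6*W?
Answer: 15498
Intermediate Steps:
(L(4, -3/(-2))*42)*41 = ((6*(-3/(-2)))*42)*41 = ((6*(-3*(-½)))*42)*41 = ((6*(3/2))*42)*41 = (9*42)*41 = 378*41 = 15498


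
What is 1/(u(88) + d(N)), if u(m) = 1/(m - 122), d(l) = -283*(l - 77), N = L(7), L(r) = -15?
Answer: 34/885223 ≈ 3.8408e-5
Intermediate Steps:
N = -15
d(l) = 21791 - 283*l (d(l) = -283*(-77 + l) = 21791 - 283*l)
u(m) = 1/(-122 + m)
1/(u(88) + d(N)) = 1/(1/(-122 + 88) + (21791 - 283*(-15))) = 1/(1/(-34) + (21791 + 4245)) = 1/(-1/34 + 26036) = 1/(885223/34) = 34/885223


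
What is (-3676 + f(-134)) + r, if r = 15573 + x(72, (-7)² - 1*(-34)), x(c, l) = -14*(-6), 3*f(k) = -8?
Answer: 35935/3 ≈ 11978.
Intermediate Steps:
f(k) = -8/3 (f(k) = (⅓)*(-8) = -8/3)
x(c, l) = 84
r = 15657 (r = 15573 + 84 = 15657)
(-3676 + f(-134)) + r = (-3676 - 8/3) + 15657 = -11036/3 + 15657 = 35935/3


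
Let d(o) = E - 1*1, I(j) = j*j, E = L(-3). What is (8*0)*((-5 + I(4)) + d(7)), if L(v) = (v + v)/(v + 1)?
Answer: 0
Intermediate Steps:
L(v) = 2*v/(1 + v) (L(v) = (2*v)/(1 + v) = 2*v/(1 + v))
E = 3 (E = 2*(-3)/(1 - 3) = 2*(-3)/(-2) = 2*(-3)*(-½) = 3)
I(j) = j²
d(o) = 2 (d(o) = 3 - 1*1 = 3 - 1 = 2)
(8*0)*((-5 + I(4)) + d(7)) = (8*0)*((-5 + 4²) + 2) = 0*((-5 + 16) + 2) = 0*(11 + 2) = 0*13 = 0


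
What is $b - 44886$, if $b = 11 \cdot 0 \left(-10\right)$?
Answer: $-44886$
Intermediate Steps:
$b = 0$ ($b = 0 \left(-10\right) = 0$)
$b - 44886 = 0 - 44886 = -44886$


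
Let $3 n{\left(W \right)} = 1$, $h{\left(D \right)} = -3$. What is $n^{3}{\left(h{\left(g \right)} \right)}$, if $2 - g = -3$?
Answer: $\frac{1}{27} \approx 0.037037$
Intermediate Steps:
$g = 5$ ($g = 2 - -3 = 2 + 3 = 5$)
$n{\left(W \right)} = \frac{1}{3}$ ($n{\left(W \right)} = \frac{1}{3} \cdot 1 = \frac{1}{3}$)
$n^{3}{\left(h{\left(g \right)} \right)} = \left(\frac{1}{3}\right)^{3} = \frac{1}{27}$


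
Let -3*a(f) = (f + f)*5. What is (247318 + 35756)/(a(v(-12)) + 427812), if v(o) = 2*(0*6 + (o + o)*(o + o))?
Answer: 47179/70662 ≈ 0.66767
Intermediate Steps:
v(o) = 8*o² (v(o) = 2*(0 + (2*o)*(2*o)) = 2*(0 + 4*o²) = 2*(4*o²) = 8*o²)
a(f) = -10*f/3 (a(f) = -(f + f)*5/3 = -2*f*5/3 = -10*f/3)
(247318 + 35756)/(a(v(-12)) + 427812) = (247318 + 35756)/(-80*(-12)²/3 + 427812) = 283074/(-80*144/3 + 427812) = 283074/(-10/3*1152 + 427812) = 283074/(-3840 + 427812) = 283074/423972 = 283074*(1/423972) = 47179/70662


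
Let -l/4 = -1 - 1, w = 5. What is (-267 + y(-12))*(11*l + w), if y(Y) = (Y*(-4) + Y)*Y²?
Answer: 457281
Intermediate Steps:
l = 8 (l = -4*(-1 - 1) = -4*(-2) = 8)
y(Y) = -3*Y³ (y(Y) = (-4*Y + Y)*Y² = (-3*Y)*Y² = -3*Y³)
(-267 + y(-12))*(11*l + w) = (-267 - 3*(-12)³)*(11*8 + 5) = (-267 - 3*(-1728))*(88 + 5) = (-267 + 5184)*93 = 4917*93 = 457281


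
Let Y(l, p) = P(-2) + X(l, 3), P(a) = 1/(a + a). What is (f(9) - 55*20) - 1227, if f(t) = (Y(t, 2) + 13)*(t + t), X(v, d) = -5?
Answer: -4375/2 ≈ -2187.5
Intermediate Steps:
P(a) = 1/(2*a)
Y(l, p) = -21/4 (Y(l, p) = (½)/(-2) - 5 = (½)*(-½) - 5 = -¼ - 5 = -21/4)
f(t) = 31*t/2 (f(t) = (-21/4 + 13)*(t + t) = 31*(2*t)/4 = 31*t/2)
(f(9) - 55*20) - 1227 = ((31/2)*9 - 55*20) - 1227 = (279/2 - 1100) - 1227 = -1921/2 - 1227 = -4375/2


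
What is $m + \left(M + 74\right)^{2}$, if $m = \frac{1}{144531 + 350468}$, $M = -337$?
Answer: $\frac{34238585832}{494999} \approx 69169.0$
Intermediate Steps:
$m = \frac{1}{494999} \approx 2.0202 \cdot 10^{-6}$
$m + \left(M + 74\right)^{2} = \frac{1}{494999} + \left(-337 + 74\right)^{2} = \frac{1}{494999} + \left(-263\right)^{2} = \frac{1}{494999} + 69169 = \frac{34238585832}{494999}$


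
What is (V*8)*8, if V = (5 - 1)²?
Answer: 1024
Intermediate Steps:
V = 16 (V = 4² = 16)
(V*8)*8 = (16*8)*8 = 128*8 = 1024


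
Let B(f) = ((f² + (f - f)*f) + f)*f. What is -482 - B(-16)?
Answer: 3358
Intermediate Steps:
B(f) = f*(f + f²) (B(f) = ((f² + 0*f) + f)*f = ((f² + 0) + f)*f = (f² + f)*f = (f + f²)*f = f*(f + f²))
-482 - B(-16) = -482 - (-16)²*(1 - 16) = -482 - 256*(-15) = -482 - 1*(-3840) = -482 + 3840 = 3358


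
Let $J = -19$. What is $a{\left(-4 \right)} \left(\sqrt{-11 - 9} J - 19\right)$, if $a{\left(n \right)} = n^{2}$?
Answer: $-304 - 608 i \sqrt{5} \approx -304.0 - 1359.5 i$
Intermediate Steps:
$a{\left(-4 \right)} \left(\sqrt{-11 - 9} J - 19\right) = \left(-4\right)^{2} \left(\sqrt{-11 - 9} \left(-19\right) - 19\right) = 16 \left(\sqrt{-20} \left(-19\right) - 19\right) = 16 \left(2 i \sqrt{5} \left(-19\right) - 19\right) = 16 \left(- 38 i \sqrt{5} - 19\right) = 16 \left(-19 - 38 i \sqrt{5}\right) = -304 - 608 i \sqrt{5}$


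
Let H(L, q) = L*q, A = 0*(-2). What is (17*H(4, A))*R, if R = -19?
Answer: 0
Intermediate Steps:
A = 0
(17*H(4, A))*R = (17*(4*0))*(-19) = (17*0)*(-19) = 0*(-19) = 0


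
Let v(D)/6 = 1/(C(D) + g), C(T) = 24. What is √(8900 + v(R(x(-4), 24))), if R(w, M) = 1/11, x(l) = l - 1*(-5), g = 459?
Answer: √230697222/161 ≈ 94.340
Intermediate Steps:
x(l) = 5 + l (x(l) = l + 5 = 5 + l)
R(w, M) = 1/11
v(D) = 2/161 (v(D) = 6/(24 + 459) = 6/483 = 6*(1/483) = 2/161)
√(8900 + v(R(x(-4), 24))) = √(8900 + 2/161) = √(1432902/161) = √230697222/161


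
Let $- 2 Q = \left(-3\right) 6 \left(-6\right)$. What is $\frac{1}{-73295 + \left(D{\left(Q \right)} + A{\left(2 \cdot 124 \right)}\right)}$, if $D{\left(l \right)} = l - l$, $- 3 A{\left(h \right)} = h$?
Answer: $- \frac{3}{220133} \approx -1.3628 \cdot 10^{-5}$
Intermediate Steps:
$A{\left(h \right)} = - \frac{h}{3}$
$Q = -54$ ($Q = - \frac{\left(-3\right) 6 \left(-6\right)}{2} = - \frac{\left(-18\right) \left(-6\right)}{2} = \left(- \frac{1}{2}\right) 108 = -54$)
$D{\left(l \right)} = 0$
$\frac{1}{-73295 + \left(D{\left(Q \right)} + A{\left(2 \cdot 124 \right)}\right)} = \frac{1}{-73295 + \left(0 - \frac{2 \cdot 124}{3}\right)} = \frac{1}{-73295 + \left(0 - \frac{248}{3}\right)} = \frac{1}{-73295 - \frac{248}{3}} = \frac{1}{- \frac{220133}{3}} = - \frac{3}{220133}$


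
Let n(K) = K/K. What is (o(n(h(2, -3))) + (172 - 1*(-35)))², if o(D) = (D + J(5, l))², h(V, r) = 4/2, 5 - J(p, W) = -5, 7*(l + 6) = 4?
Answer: 107584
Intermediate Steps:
l = -38/7 (l = -6 + (⅐)*4 = -6 + 4/7 = -38/7 ≈ -5.4286)
J(p, W) = 10 (J(p, W) = 5 - 1*(-5) = 5 + 5 = 10)
h(V, r) = 2 (h(V, r) = 4*(½) = 2)
n(K) = 1
o(D) = (10 + D)² (o(D) = (D + 10)² = (10 + D)²)
(o(n(h(2, -3))) + (172 - 1*(-35)))² = ((10 + 1)² + (172 - 1*(-35)))² = (11² + (172 + 35))² = (121 + 207)² = 328² = 107584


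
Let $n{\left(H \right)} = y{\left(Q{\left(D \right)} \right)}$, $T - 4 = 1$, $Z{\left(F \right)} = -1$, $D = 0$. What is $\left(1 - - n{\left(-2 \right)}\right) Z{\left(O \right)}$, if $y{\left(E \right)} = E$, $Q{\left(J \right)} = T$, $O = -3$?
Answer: $-6$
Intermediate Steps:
$T = 5$ ($T = 4 + 1 = 5$)
$Q{\left(J \right)} = 5$
$n{\left(H \right)} = 5$
$\left(1 - - n{\left(-2 \right)}\right) Z{\left(O \right)} = \left(1 + \left(5 - 0\right)\right) \left(-1\right) = \left(1 + \left(5 + 0\right)\right) \left(-1\right) = \left(1 + 5\right) \left(-1\right) = 6 \left(-1\right) = -6$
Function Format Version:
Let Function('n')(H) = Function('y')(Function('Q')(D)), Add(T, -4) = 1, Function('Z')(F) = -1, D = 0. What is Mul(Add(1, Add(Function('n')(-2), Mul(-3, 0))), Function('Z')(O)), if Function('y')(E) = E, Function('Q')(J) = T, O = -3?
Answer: -6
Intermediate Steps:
T = 5 (T = Add(4, 1) = 5)
Function('Q')(J) = 5
Function('n')(H) = 5
Mul(Add(1, Add(Function('n')(-2), Mul(-3, 0))), Function('Z')(O)) = Mul(Add(1, Add(5, Mul(-3, 0))), -1) = Mul(Add(1, Add(5, 0)), -1) = Mul(Add(1, 5), -1) = Mul(6, -1) = -6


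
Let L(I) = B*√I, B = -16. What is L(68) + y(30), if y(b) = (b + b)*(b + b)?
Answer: 3600 - 32*√17 ≈ 3468.1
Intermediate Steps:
L(I) = -16*√I
y(b) = 4*b² (y(b) = (2*b)*(2*b) = 4*b²)
L(68) + y(30) = -32*√17 + 4*30² = -32*√17 + 4*900 = -32*√17 + 3600 = 3600 - 32*√17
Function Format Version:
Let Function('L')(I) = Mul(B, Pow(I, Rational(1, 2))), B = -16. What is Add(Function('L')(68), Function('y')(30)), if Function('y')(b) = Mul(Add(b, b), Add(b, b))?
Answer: Add(3600, Mul(-32, Pow(17, Rational(1, 2)))) ≈ 3468.1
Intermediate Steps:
Function('L')(I) = Mul(-16, Pow(I, Rational(1, 2)))
Function('y')(b) = Mul(4, Pow(b, 2)) (Function('y')(b) = Mul(Mul(2, b), Mul(2, b)) = Mul(4, Pow(b, 2)))
Add(Function('L')(68), Function('y')(30)) = Add(Mul(-16, Pow(68, Rational(1, 2))), Mul(4, Pow(30, 2))) = Add(Mul(-16, Mul(2, Pow(17, Rational(1, 2)))), Mul(4, 900)) = Add(Mul(-32, Pow(17, Rational(1, 2))), 3600) = Add(3600, Mul(-32, Pow(17, Rational(1, 2))))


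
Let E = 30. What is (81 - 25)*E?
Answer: 1680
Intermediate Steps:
(81 - 25)*E = (81 - 25)*30 = 56*30 = 1680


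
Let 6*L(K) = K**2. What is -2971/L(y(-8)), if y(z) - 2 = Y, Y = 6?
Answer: -8913/32 ≈ -278.53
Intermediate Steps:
y(z) = 8 (y(z) = 2 + 6 = 8)
L(K) = K**2/6
-2971/L(y(-8)) = -2971/((1/6)*8**2) = -2971/((1/6)*64) = -2971/32/3 = -2971*3/32 = -8913/32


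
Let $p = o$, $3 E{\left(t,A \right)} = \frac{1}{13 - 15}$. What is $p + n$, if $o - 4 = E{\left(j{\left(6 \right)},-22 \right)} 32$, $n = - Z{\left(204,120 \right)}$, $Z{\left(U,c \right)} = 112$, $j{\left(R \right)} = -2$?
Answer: $- \frac{340}{3} \approx -113.33$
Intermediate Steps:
$E{\left(t,A \right)} = - \frac{1}{6}$ ($E{\left(t,A \right)} = \frac{1}{3 \left(13 - 15\right)} = \frac{1}{3 \left(-2\right)} = \frac{1}{3} \left(- \frac{1}{2}\right) = - \frac{1}{6}$)
$n = -112$ ($n = \left(-1\right) 112 = -112$)
$o = - \frac{4}{3}$ ($o = 4 - \frac{16}{3} = - \frac{4}{3} \approx -1.3333$)
$p = - \frac{4}{3} \approx -1.3333$
$p + n = - \frac{4}{3} - 112 = - \frac{340}{3}$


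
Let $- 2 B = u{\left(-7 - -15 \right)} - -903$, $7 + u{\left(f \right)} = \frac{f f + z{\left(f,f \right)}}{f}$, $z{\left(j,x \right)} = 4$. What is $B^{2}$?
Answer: $\frac{3272481}{16} \approx 2.0453 \cdot 10^{5}$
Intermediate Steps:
$u{\left(f \right)} = -7 + \frac{4 + f^{2}}{f}$ ($u{\left(f \right)} = -7 + \frac{f f + 4}{f} = -7 + \frac{f^{2} + 4}{f} = -7 + \frac{4 + f^{2}}{f}$)
$B = - \frac{1809}{4}$ ($B = - \frac{\left(-7 - -8 + \frac{4}{-7 - -15}\right) - -903}{2} = - \frac{\left(-7 + \left(-7 + 15\right) + \frac{4}{-7 + 15}\right) + 903}{2} = - \frac{\left(-7 + 8 + \frac{4}{8}\right) + 903}{2} = - \frac{\left(-7 + 8 + 4 \cdot \frac{1}{8}\right) + 903}{2} = - \frac{\left(-7 + 8 + \frac{1}{2}\right) + 903}{2} = - \frac{\frac{3}{2} + 903}{2} = \left(- \frac{1}{2}\right) \frac{1809}{2} = - \frac{1809}{4} \approx -452.25$)
$B^{2} = \left(- \frac{1809}{4}\right)^{2} = \frac{3272481}{16}$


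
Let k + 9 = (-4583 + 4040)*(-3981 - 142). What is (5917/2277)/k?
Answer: 5917/5097702060 ≈ 1.1607e-6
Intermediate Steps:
k = 2238780 (k = -9 + (-4583 + 4040)*(-3981 - 142) = -9 - 543*(-4123) = -9 + 2238789 = 2238780)
(5917/2277)/k = (5917/2277)/2238780 = (5917*(1/2277))*(1/2238780) = (5917/2277)*(1/2238780) = 5917/5097702060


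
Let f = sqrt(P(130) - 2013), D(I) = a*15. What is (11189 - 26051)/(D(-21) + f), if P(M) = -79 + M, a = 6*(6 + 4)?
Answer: -743100/45109 + 2477*I*sqrt(218)/45109 ≈ -16.473 + 0.81076*I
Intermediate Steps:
a = 60 (a = 6*10 = 60)
D(I) = 900 (D(I) = 60*15 = 900)
f = 3*I*sqrt(218) (f = sqrt((-79 + 130) - 2013) = sqrt(51 - 2013) = sqrt(-1962) = 3*I*sqrt(218) ≈ 44.294*I)
(11189 - 26051)/(D(-21) + f) = (11189 - 26051)/(900 + 3*I*sqrt(218)) = -14862/(900 + 3*I*sqrt(218))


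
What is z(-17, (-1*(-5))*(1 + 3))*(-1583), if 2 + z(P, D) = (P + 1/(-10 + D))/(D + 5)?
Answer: 1059027/250 ≈ 4236.1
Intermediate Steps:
z(P, D) = -2 + (P + 1/(-10 + D))/(5 + D) (z(P, D) = -2 + (P + 1/(-10 + D))/(D + 5) = -2 + (P + 1/(-10 + D))/(5 + D))
z(-17, (-1*(-5))*(1 + 3))*(-1583) = ((-101 - 10*(-1*(-5))*(1 + 3) + 2*((-1*(-5))*(1 + 3))² + 10*(-17) - 1*(-1*(-5))*(1 + 3)*(-17))/(50 - ((-1*(-5))*(1 + 3))² + 5*((-1*(-5))*(1 + 3))))*(-1583) = ((-101 - 50*4 + 2*(5*4)² - 170 - 1*5*4*(-17))/(50 - (5*4)² + 5*(5*4)))*(-1583) = ((-101 - 10*20 + 2*20² - 170 - 1*20*(-17))/(50 - 1*20² + 5*20))*(-1583) = ((-101 - 200 + 2*400 - 170 + 340)/(50 - 1*400 + 100))*(-1583) = ((-101 - 200 + 800 - 170 + 340)/(50 - 400 + 100))*(-1583) = (669/(-250))*(-1583) = -1/250*669*(-1583) = -669/250*(-1583) = 1059027/250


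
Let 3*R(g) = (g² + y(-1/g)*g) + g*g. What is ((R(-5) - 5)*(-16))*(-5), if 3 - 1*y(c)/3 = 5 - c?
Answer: 4960/3 ≈ 1653.3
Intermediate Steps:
y(c) = -6 + 3*c (y(c) = 9 - 3*(5 - c) = 9 + (-15 + 3*c) = -6 + 3*c)
R(g) = 2*g²/3 + g*(-6 - 3/g)/3 (R(g) = ((g² + (-6 + 3*(-1/g))*g) + g*g)/3 = ((g² + (-6 - 3/g)*g) + g²)/3 = ((g² + g*(-6 - 3/g)) + g²)/3 = (2*g² + g*(-6 - 3/g))/3 = 2*g²/3 + g*(-6 - 3/g)/3)
((R(-5) - 5)*(-16))*(-5) = (((-1 + (⅔)*(-5)*(-3 - 5)) - 5)*(-16))*(-5) = (((-1 + (⅔)*(-5)*(-8)) - 5)*(-16))*(-5) = (((-1 + 80/3) - 5)*(-16))*(-5) = ((77/3 - 5)*(-16))*(-5) = ((62/3)*(-16))*(-5) = -992/3*(-5) = 4960/3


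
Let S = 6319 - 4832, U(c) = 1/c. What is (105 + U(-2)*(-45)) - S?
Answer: -2719/2 ≈ -1359.5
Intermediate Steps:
S = 1487
(105 + U(-2)*(-45)) - S = (105 - 45/(-2)) - 1*1487 = (105 - ½*(-45)) - 1487 = (105 + 45/2) - 1487 = 255/2 - 1487 = -2719/2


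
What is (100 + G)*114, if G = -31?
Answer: 7866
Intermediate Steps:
(100 + G)*114 = (100 - 31)*114 = 69*114 = 7866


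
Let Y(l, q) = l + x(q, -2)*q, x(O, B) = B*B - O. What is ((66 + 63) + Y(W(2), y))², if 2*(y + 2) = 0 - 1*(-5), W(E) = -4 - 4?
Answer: 241081/16 ≈ 15068.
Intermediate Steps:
W(E) = -8
y = ½ (y = -2 + (0 - 1*(-5))/2 = -2 + (0 + 5)/2 = -2 + (½)*5 = -2 + 5/2 = ½ ≈ 0.50000)
x(O, B) = B² - O
Y(l, q) = l + q*(4 - q) (Y(l, q) = l + ((-2)² - q)*q = l + (4 - q)*q = l + q*(4 - q))
((66 + 63) + Y(W(2), y))² = ((66 + 63) + (-8 - 1*½*(-4 + ½)))² = (129 + (-8 - 1*½*(-7/2)))² = (129 + (-8 + 7/4))² = (129 - 25/4)² = (491/4)² = 241081/16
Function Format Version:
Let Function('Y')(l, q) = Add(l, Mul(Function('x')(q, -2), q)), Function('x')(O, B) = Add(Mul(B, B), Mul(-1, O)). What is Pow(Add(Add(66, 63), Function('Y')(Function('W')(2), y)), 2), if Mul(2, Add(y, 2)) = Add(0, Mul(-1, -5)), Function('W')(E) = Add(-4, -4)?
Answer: Rational(241081, 16) ≈ 15068.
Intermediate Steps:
Function('W')(E) = -8
y = Rational(1, 2) (y = Add(-2, Mul(Rational(1, 2), Add(0, Mul(-1, -5)))) = Add(-2, Mul(Rational(1, 2), Add(0, 5))) = Add(-2, Mul(Rational(1, 2), 5)) = Add(-2, Rational(5, 2)) = Rational(1, 2) ≈ 0.50000)
Function('x')(O, B) = Add(Pow(B, 2), Mul(-1, O))
Function('Y')(l, q) = Add(l, Mul(q, Add(4, Mul(-1, q)))) (Function('Y')(l, q) = Add(l, Mul(Add(Pow(-2, 2), Mul(-1, q)), q)) = Add(l, Mul(Add(4, Mul(-1, q)), q)) = Add(l, Mul(q, Add(4, Mul(-1, q)))))
Pow(Add(Add(66, 63), Function('Y')(Function('W')(2), y)), 2) = Pow(Add(Add(66, 63), Add(-8, Mul(-1, Rational(1, 2), Add(-4, Rational(1, 2))))), 2) = Pow(Add(129, Add(-8, Mul(-1, Rational(1, 2), Rational(-7, 2)))), 2) = Pow(Add(129, Add(-8, Rational(7, 4))), 2) = Pow(Add(129, Rational(-25, 4)), 2) = Pow(Rational(491, 4), 2) = Rational(241081, 16)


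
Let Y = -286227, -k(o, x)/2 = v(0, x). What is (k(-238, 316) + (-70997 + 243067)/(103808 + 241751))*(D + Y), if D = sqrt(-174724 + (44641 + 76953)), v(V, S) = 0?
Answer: -49251079890/345559 + 172070*I*sqrt(53130)/345559 ≈ -1.4253e+5 + 114.78*I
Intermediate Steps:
k(o, x) = 0 (k(o, x) = -2*0 = 0)
D = I*sqrt(53130) (D = sqrt(-174724 + 121594) = sqrt(-53130) = I*sqrt(53130) ≈ 230.5*I)
(k(-238, 316) + (-70997 + 243067)/(103808 + 241751))*(D + Y) = (0 + (-70997 + 243067)/(103808 + 241751))*(I*sqrt(53130) - 286227) = (0 + 172070/345559)*(-286227 + I*sqrt(53130)) = 172070*(-286227 + I*sqrt(53130))/345559 = -49251079890/345559 + 172070*I*sqrt(53130)/345559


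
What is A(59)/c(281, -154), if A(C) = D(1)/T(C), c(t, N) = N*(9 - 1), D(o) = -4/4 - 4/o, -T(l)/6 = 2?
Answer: -5/14784 ≈ -0.00033820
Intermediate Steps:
T(l) = -12 (T(l) = -6*2 = -12)
D(o) = -1 - 4/o (D(o) = -4*¼ - 4/o = -1 - 4/o)
c(t, N) = 8*N (c(t, N) = N*8 = 8*N)
A(C) = 5/12 (A(C) = ((-4 - 1*1)/1)/(-12) = (1*(-4 - 1))*(-1/12) = (1*(-5))*(-1/12) = -5*(-1/12) = 5/12)
A(59)/c(281, -154) = 5/(12*((8*(-154)))) = (5/12)/(-1232) = (5/12)*(-1/1232) = -5/14784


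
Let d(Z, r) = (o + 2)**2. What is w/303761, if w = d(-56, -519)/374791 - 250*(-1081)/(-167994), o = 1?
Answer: -50642877902/9562797131217147 ≈ -5.2958e-6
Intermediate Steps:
d(Z, r) = 9 (d(Z, r) = (1 + 2)**2 = 3**2 = 9)
w = -50642877902/31481319627 (w = 9/374791 - 250*(-1081)/(-167994) = 9*(1/374791) + 270250*(-1/167994) = 9/374791 - 135125/83997 = -50642877902/31481319627 ≈ -1.6087)
w/303761 = -50642877902/31481319627/303761 = -50642877902/31481319627*1/303761 = -50642877902/9562797131217147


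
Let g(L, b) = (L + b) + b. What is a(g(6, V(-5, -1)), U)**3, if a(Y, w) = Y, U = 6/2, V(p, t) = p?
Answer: -64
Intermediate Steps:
U = 3 (U = 6*(1/2) = 3)
g(L, b) = L + 2*b
a(g(6, V(-5, -1)), U)**3 = (6 + 2*(-5))**3 = (6 - 10)**3 = (-4)**3 = -64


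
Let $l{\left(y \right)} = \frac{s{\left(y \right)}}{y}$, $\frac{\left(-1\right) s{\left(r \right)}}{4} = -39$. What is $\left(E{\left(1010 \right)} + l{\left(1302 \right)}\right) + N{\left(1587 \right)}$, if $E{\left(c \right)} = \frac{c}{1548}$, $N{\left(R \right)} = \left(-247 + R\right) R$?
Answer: $\frac{357176253349}{167958} \approx 2.1266 \cdot 10^{6}$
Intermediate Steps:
$s{\left(r \right)} = 156$ ($s{\left(r \right)} = \left(-4\right) \left(-39\right) = 156$)
$N{\left(R \right)} = R \left(-247 + R\right)$
$E{\left(c \right)} = \frac{c}{1548}$ ($E{\left(c \right)} = c \frac{1}{1548} = \frac{c}{1548}$)
$l{\left(y \right)} = \frac{156}{y}$
$\left(E{\left(1010 \right)} + l{\left(1302 \right)}\right) + N{\left(1587 \right)} = \left(\frac{1}{1548} \cdot 1010 + \frac{156}{1302}\right) + 1587 \left(-247 + 1587\right) = \left(\frac{505}{774} + 156 \cdot \frac{1}{1302}\right) + 1587 \cdot 1340 = \left(\frac{505}{774} + \frac{26}{217}\right) + 2126580 = \frac{129709}{167958} + 2126580 = \frac{357176253349}{167958}$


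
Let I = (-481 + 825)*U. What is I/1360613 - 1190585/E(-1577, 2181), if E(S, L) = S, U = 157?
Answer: 1620010599221/2145686701 ≈ 755.01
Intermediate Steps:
I = 54008 (I = (-481 + 825)*157 = 344*157 = 54008)
I/1360613 - 1190585/E(-1577, 2181) = 54008/1360613 - 1190585/(-1577) = 54008*(1/1360613) - 1190585*(-1/1577) = 54008/1360613 + 1190585/1577 = 1620010599221/2145686701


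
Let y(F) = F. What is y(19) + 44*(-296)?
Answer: -13005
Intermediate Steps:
y(19) + 44*(-296) = 19 + 44*(-296) = 19 - 13024 = -13005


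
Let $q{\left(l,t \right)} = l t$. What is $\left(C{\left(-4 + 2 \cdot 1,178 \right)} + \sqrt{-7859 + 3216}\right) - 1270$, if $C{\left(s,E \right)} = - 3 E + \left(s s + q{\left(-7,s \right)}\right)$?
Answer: $-1786 + i \sqrt{4643} \approx -1786.0 + 68.14 i$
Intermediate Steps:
$C{\left(s,E \right)} = s^{2} - 7 s - 3 E$ ($C{\left(s,E \right)} = - 3 E - \left(7 s - s s\right) = - 3 E + \left(s^{2} - 7 s\right) = s^{2} - 7 s - 3 E$)
$\left(C{\left(-4 + 2 \cdot 1,178 \right)} + \sqrt{-7859 + 3216}\right) - 1270 = \left(\left(\left(-4 + 2 \cdot 1\right)^{2} - 7 \left(-4 + 2 \cdot 1\right) - 534\right) + \sqrt{-7859 + 3216}\right) - 1270 = \left(\left(\left(-4 + 2\right)^{2} - 7 \left(-4 + 2\right) - 534\right) + \sqrt{-4643}\right) - 1270 = \left(\left(\left(-2\right)^{2} - -14 - 534\right) + i \sqrt{4643}\right) - 1270 = \left(\left(4 + 14 - 534\right) + i \sqrt{4643}\right) - 1270 = \left(-516 + i \sqrt{4643}\right) - 1270 = -1786 + i \sqrt{4643}$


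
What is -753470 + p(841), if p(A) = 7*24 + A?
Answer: -752461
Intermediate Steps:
p(A) = 168 + A
-753470 + p(841) = -753470 + (168 + 841) = -753470 + 1009 = -752461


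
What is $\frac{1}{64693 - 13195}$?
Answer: $\frac{1}{51498} \approx 1.9418 \cdot 10^{-5}$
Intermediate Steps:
$\frac{1}{64693 - 13195} = \frac{1}{51498}$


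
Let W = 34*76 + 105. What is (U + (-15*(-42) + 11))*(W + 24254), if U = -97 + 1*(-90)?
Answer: 12232122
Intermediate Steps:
W = 2689 (W = 2584 + 105 = 2689)
U = -187 (U = -97 - 90 = -187)
(U + (-15*(-42) + 11))*(W + 24254) = (-187 + (-15*(-42) + 11))*(2689 + 24254) = (-187 + (630 + 11))*26943 = (-187 + 641)*26943 = 454*26943 = 12232122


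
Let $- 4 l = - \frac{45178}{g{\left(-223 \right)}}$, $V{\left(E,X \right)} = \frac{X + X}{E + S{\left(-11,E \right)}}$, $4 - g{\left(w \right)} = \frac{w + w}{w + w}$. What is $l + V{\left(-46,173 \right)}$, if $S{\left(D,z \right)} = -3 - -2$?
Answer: $\frac{1059607}{282} \approx 3757.5$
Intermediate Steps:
$S{\left(D,z \right)} = -1$ ($S{\left(D,z \right)} = -3 + 2 = -1$)
$g{\left(w \right)} = 3$ ($g{\left(w \right)} = 4 - \frac{w + w}{w + w} = 4 - \frac{2 w}{2 w} = 4 - 2 w \frac{1}{2 w} = 4 - 1 = 3$)
$V{\left(E,X \right)} = \frac{2 X}{-1 + E}$ ($V{\left(E,X \right)} = \frac{X + X}{E - 1} = \frac{2 X}{-1 + E}$)
$l = \frac{22589}{6}$ ($l = - \frac{\left(-45178\right) \frac{1}{3}}{4} = \left(- \frac{1}{4}\right) \left(- \frac{45178}{3}\right) = \frac{22589}{6} \approx 3764.8$)
$l + V{\left(-46,173 \right)} = \frac{22589}{6} + 2 \cdot 173 \frac{1}{-1 - 46} = \frac{22589}{6} + 2 \cdot 173 \frac{1}{-47} = \frac{22589}{6} + 2 \cdot 173 \left(- \frac{1}{47}\right) = \frac{22589}{6} - \frac{346}{47} = \frac{1059607}{282}$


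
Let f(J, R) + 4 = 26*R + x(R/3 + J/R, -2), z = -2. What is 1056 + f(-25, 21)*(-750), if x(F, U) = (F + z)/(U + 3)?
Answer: -2858108/7 ≈ -4.0830e+5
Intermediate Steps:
x(F, U) = (-2 + F)/(3 + U) (x(F, U) = (F - 2)/(U + 3) = (-2 + F)/(3 + U))
f(J, R) = -6 + 79*R/3 + J/R (f(J, R) = -4 + (26*R + (-2 + (R/3 + J/R))/(3 - 2)) = -4 + (26*R + (-2 + (R*(⅓) + J/R))/1) = -4 + (26*R + 1*(-2 + (R/3 + J/R))) = -4 + (26*R + 1*(-2 + R/3 + J/R)) = -4 + (26*R + (-2 + R/3 + J/R)) = -4 + (-2 + 79*R/3 + J/R) = -6 + 79*R/3 + J/R)
1056 + f(-25, 21)*(-750) = 1056 + (-6 + (79/3)*21 - 25/21)*(-750) = 1056 + (-6 + 553 - 25*1/21)*(-750) = 1056 + (-6 + 553 - 25/21)*(-750) = 1056 + (11462/21)*(-750) = 1056 - 2865500/7 = -2858108/7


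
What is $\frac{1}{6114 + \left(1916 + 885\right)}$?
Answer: $\frac{1}{8915} \approx 0.00011217$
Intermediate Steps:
$\frac{1}{6114 + \left(1916 + 885\right)} = \frac{1}{6114 + 2801} = \frac{1}{8915}$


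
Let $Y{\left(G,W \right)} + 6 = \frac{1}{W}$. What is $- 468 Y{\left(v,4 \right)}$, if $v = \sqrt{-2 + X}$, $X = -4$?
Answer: $2691$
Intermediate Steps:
$v = i \sqrt{6}$ ($v = \sqrt{-2 - 4} = \sqrt{-6} = i \sqrt{6} \approx 2.4495 i$)
$Y{\left(G,W \right)} = -6 + \frac{1}{W}$
$- 468 Y{\left(v,4 \right)} = - 468 \left(-6 + \frac{1}{4}\right) = \left(-468\right) \left(- \frac{23}{4}\right) = 2691$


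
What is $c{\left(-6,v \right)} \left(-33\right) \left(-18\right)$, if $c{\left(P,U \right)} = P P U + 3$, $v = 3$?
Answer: $65934$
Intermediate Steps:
$c{\left(P,U \right)} = 3 + U P^{2}$ ($c{\left(P,U \right)} = P^{2} U + 3 = U P^{2} + 3 = 3 + U P^{2}$)
$c{\left(-6,v \right)} \left(-33\right) \left(-18\right) = \left(3 + 3 \left(-6\right)^{2}\right) \left(-33\right) \left(-18\right) = \left(3 + 3 \cdot 36\right) \left(-33\right) \left(-18\right) = \left(3 + 108\right) \left(-33\right) \left(-18\right) = 111 \left(-33\right) \left(-18\right) = \left(-3663\right) \left(-18\right) = 65934$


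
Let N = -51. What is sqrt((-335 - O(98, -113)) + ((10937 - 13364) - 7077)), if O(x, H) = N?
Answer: 2*I*sqrt(2447) ≈ 98.934*I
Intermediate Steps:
O(x, H) = -51
sqrt((-335 - O(98, -113)) + ((10937 - 13364) - 7077)) = sqrt((-335 - 1*(-51)) + ((10937 - 13364) - 7077)) = sqrt((-335 + 51) + (-2427 - 7077)) = sqrt(-284 - 9504) = sqrt(-9788) = 2*I*sqrt(2447)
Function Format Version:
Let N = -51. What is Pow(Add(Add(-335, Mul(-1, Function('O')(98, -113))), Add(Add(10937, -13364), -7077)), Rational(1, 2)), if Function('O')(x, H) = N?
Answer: Mul(2, I, Pow(2447, Rational(1, 2))) ≈ Mul(98.934, I)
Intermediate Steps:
Function('O')(x, H) = -51
Pow(Add(Add(-335, Mul(-1, Function('O')(98, -113))), Add(Add(10937, -13364), -7077)), Rational(1, 2)) = Pow(Add(Add(-335, Mul(-1, -51)), Add(Add(10937, -13364), -7077)), Rational(1, 2)) = Pow(Add(Add(-335, 51), Add(-2427, -7077)), Rational(1, 2)) = Pow(Add(-284, -9504), Rational(1, 2)) = Pow(-9788, Rational(1, 2)) = Mul(2, I, Pow(2447, Rational(1, 2)))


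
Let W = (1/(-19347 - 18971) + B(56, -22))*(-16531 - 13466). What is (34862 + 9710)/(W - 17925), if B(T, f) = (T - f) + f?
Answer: -1707909896/65054622729 ≈ -0.026253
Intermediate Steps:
B(T, f) = T
W = -64367772579/38318 (W = (1/(-19347 - 18971) + 56)*(-16531 - 13466) = (1/(-38318) + 56)*(-29997) = (-1/38318 + 56)*(-29997) = (2145807/38318)*(-29997) = -64367772579/38318 ≈ -1.6798e+6)
(34862 + 9710)/(W - 17925) = (34862 + 9710)/(-64367772579/38318 - 17925) = 44572/(-65054622729/38318) = 44572*(-38318/65054622729) = -1707909896/65054622729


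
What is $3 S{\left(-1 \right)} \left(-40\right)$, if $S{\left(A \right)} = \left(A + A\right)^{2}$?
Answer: $-480$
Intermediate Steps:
$S{\left(A \right)} = 4 A^{2}$ ($S{\left(A \right)} = \left(2 A\right)^{2} = 4 A^{2}$)
$3 S{\left(-1 \right)} \left(-40\right) = 3 \cdot 4 \left(-1\right)^{2} \left(-40\right) = 3 \cdot 4 \cdot 1 \left(-40\right) = 3 \cdot 4 \left(-40\right) = 12 \left(-40\right) = -480$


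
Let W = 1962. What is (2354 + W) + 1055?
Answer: 5371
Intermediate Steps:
(2354 + W) + 1055 = (2354 + 1962) + 1055 = 4316 + 1055 = 5371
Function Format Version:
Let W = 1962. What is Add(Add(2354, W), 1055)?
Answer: 5371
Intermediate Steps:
Add(Add(2354, W), 1055) = Add(Add(2354, 1962), 1055) = Add(4316, 1055) = 5371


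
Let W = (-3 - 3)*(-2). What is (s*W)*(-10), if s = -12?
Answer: 1440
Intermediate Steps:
W = 12 (W = -6*(-2) = 12)
(s*W)*(-10) = -12*12*(-10) = -144*(-10) = 1440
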